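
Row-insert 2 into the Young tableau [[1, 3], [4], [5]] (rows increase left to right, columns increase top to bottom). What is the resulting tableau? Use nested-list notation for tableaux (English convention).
In row 1, 2 replaces 3 (the leftmost entry greater than 2); 3 is bumped to row 2. In row 2, 3 replaces 4 (the leftmost entry greater than 3); 4 is bumped to row 3. In row 3, 4 replaces 5 (the leftmost entry greater than 4); 5 is bumped to row 4. 5 starts a new row 4. The new tableau is [[1, 2], [3], [4], [5]].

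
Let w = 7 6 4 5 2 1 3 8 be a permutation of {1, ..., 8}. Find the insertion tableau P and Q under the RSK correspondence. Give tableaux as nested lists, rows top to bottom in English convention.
P = [[1, 3, 8], [2, 5], [4], [6], [7]], Q = [[1, 4, 8], [2, 7], [3], [5], [6]]

Insert each entry of the permutation into P by Schensted row insertion, recording in Q the position of each new cell.

Insert 7: appended to row 1. P = [[7]], Q = [[1]].
Insert 6: 6 bumps 7 from row 1; 7 starts row 2. P = [[6], [7]], Q = [[1], [2]].
Insert 4: 4 bumps 6 from row 1; 6 bumps 7 from row 2; 7 starts row 3. P = [[4], [6], [7]], Q = [[1], [2], [3]].
Insert 5: appended to row 1. P = [[4, 5], [6], [7]], Q = [[1, 4], [2], [3]].
Insert 2: 2 bumps 4 from row 1; 4 bumps 6 from row 2; 6 bumps 7 from row 3; 7 starts row 4. P = [[2, 5], [4], [6], [7]], Q = [[1, 4], [2], [3], [5]].
Insert 1: 1 bumps 2 from row 1; 2 bumps 4 from row 2; 4 bumps 6 from row 3; 6 bumps 7 from row 4; 7 starts row 5. P = [[1, 5], [2], [4], [6], [7]], Q = [[1, 4], [2], [3], [5], [6]].
Insert 3: 3 bumps 5 from row 1; 5 appends to row 2. P = [[1, 3], [2, 5], [4], [6], [7]], Q = [[1, 4], [2, 7], [3], [5], [6]].
Insert 8: appended to row 1. P = [[1, 3, 8], [2, 5], [4], [6], [7]], Q = [[1, 4, 8], [2, 7], [3], [5], [6]].

So P = [[1, 3, 8], [2, 5], [4], [6], [7]], Q = [[1, 4, 8], [2, 7], [3], [5], [6]].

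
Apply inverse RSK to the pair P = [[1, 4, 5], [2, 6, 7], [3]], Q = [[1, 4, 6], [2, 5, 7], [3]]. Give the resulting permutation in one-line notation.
3 2 1 6 4 7 5

Reverse the RSK construction: for i from n down to 1, find the cell of Q containing i, remove the entry at that cell from P, and reverse-bump it up through P; the value ejected from row 1 is w(i).

Step i=7: Q has 7 at row 2, column 3; remove 7 from row 2 of P and reverse-bump: 7 enters row 1 and ejects 5. So w(7) = 5. P is now [[1, 4, 7], [2, 6], [3]].
Step i=6: Q has 6 at row 1, column 3; remove that cell from P, ejecting 7. So w(6) = 7. P is now [[1, 4], [2, 6], [3]].
Step i=5: Q has 5 at row 2, column 2; remove 6 from row 2 of P and reverse-bump: 6 enters row 1 and ejects 4. So w(5) = 4. P is now [[1, 6], [2], [3]].
Step i=4: Q has 4 at row 1, column 2; remove that cell from P, ejecting 6. So w(4) = 6. P is now [[1], [2], [3]].
Step i=3: Q has 3 at row 3, column 1; remove 3 from row 3 of P and reverse-bump: 3 enters row 2 and ejects 2; 2 enters row 1 and ejects 1. So w(3) = 1. P is now [[2], [3]].
Step i=2: Q has 2 at row 2, column 1; remove 3 from row 2 of P and reverse-bump: 3 enters row 1 and ejects 2. So w(2) = 2. P is now [[3]].
Step i=1: Q has 1 at row 1, column 1; remove that cell from P, ejecting 3. So w(1) = 3. P is now [].

So w = 3 2 1 6 4 7 5.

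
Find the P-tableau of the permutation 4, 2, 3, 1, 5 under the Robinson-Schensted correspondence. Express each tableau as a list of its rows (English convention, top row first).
P = [[1, 3, 5], [2], [4]]

Insert 4: appended to row 1. P = [[4]].
Insert 2: 2 bumps 4 from row 1; 4 starts row 2. P = [[2], [4]].
Insert 3: appended to row 1. P = [[2, 3], [4]].
Insert 1: 1 bumps 2 from row 1; 2 bumps 4 from row 2; 4 starts row 3. P = [[1, 3], [2], [4]].
Insert 5: appended to row 1. P = [[1, 3, 5], [2], [4]].

So P = [[1, 3, 5], [2], [4]].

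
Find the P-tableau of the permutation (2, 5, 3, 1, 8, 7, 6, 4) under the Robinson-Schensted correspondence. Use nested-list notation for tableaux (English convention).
Insert 2: appended to row 1. P = [[2]].
Insert 5: appended to row 1. P = [[2, 5]].
Insert 3: 3 bumps 5 from row 1; 5 starts row 2. P = [[2, 3], [5]].
Insert 1: 1 bumps 2 from row 1; 2 bumps 5 from row 2; 5 starts row 3. P = [[1, 3], [2], [5]].
Insert 8: appended to row 1. P = [[1, 3, 8], [2], [5]].
Insert 7: 7 bumps 8 from row 1; 8 appends to row 2. P = [[1, 3, 7], [2, 8], [5]].
Insert 6: 6 bumps 7 from row 1; 7 bumps 8 from row 2; 8 appends to row 3. P = [[1, 3, 6], [2, 7], [5, 8]].
Insert 4: 4 bumps 6 from row 1; 6 bumps 7 from row 2; 7 bumps 8 from row 3; 8 starts row 4. P = [[1, 3, 4], [2, 6], [5, 7], [8]].

So P = [[1, 3, 4], [2, 6], [5, 7], [8]].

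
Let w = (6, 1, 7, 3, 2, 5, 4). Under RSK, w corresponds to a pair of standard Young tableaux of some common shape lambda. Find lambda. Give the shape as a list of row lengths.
Row-insert each entry into an empty tableau.

After inserting 6: P = [[6]].
After inserting 1: P = [[1], [6]].
After inserting 7: P = [[1, 7], [6]].
After inserting 3: P = [[1, 3], [6, 7]].
After inserting 2: P = [[1, 2], [3, 7], [6]].
After inserting 5: P = [[1, 2, 5], [3, 7], [6]].
After inserting 4: P = [[1, 2, 4], [3, 5], [6, 7]].

The final insertion tableau P = [[1, 2, 4], [3, 5], [6, 7]] has shape [3, 2, 2].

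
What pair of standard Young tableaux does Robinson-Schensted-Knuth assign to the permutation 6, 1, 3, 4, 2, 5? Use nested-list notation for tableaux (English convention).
P = [[1, 2, 4, 5], [3], [6]], Q = [[1, 3, 4, 6], [2], [5]]

Insert each entry of the permutation into P by Schensted row insertion, recording in Q the position of each new cell.

Insert 6: appended to row 1. P = [[6]].
Insert 1: 1 bumps 6 from row 1; 6 starts row 2. P = [[1], [6]].
Insert 3: appended to row 1. P = [[1, 3], [6]].
Insert 4: appended to row 1. P = [[1, 3, 4], [6]].
Insert 2: 2 bumps 3 from row 1; 3 bumps 6 from row 2; 6 starts row 3. P = [[1, 2, 4], [3], [6]].
Insert 5: appended to row 1. P = [[1, 2, 4, 5], [3], [6]].

So P = [[1, 2, 4, 5], [3], [6]], Q = [[1, 3, 4, 6], [2], [5]].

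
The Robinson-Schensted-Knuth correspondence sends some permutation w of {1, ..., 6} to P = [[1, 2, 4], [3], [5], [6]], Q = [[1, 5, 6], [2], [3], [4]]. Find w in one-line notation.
6 5 3 1 2 4

Reverse the RSK construction: for i from n down to 1, find the cell of Q containing i, remove the entry at that cell from P, and reverse-bump it up through P; the value ejected from row 1 is w(i).

Step i=6: Q has 6 at row 1, column 3; remove that cell from P, ejecting 4. So w(6) = 4. P is now [[1, 2], [3], [5], [6]].
Step i=5: Q has 5 at row 1, column 2; remove that cell from P, ejecting 2. So w(5) = 2. P is now [[1], [3], [5], [6]].
Step i=4: Q has 4 at row 4, column 1; remove 6 from row 4 of P and reverse-bump: 6 enters row 3 and ejects 5; 5 enters row 2 and ejects 3; 3 enters row 1 and ejects 1. So w(4) = 1. P is now [[3], [5], [6]].
Step i=3: Q has 3 at row 3, column 1; remove 6 from row 3 of P and reverse-bump: 6 enters row 2 and ejects 5; 5 enters row 1 and ejects 3. So w(3) = 3. P is now [[5], [6]].
Step i=2: Q has 2 at row 2, column 1; remove 6 from row 2 of P and reverse-bump: 6 enters row 1 and ejects 5. So w(2) = 5. P is now [[6]].
Step i=1: Q has 1 at row 1, column 1; remove that cell from P, ejecting 6. So w(1) = 6. P is now [].

So w = 6 5 3 1 2 4.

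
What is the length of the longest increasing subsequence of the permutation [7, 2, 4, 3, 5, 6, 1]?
4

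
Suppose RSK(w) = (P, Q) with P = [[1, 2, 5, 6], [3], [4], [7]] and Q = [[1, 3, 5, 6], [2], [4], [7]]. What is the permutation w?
Reverse the RSK construction: for i from n down to 1, find the cell of Q containing i, remove the entry at that cell from P, and reverse-bump it up through P; the value ejected from row 1 is w(i).

Step i=7: Q has 7 at row 4, column 1; remove 7 from row 4 of P and reverse-bump: 7 enters row 3 and ejects 4; 4 enters row 2 and ejects 3; 3 enters row 1 and ejects 2. So w(7) = 2. P is now [[1, 3, 5, 6], [4], [7]].
Step i=6: Q has 6 at row 1, column 4; remove that cell from P, ejecting 6. So w(6) = 6. P is now [[1, 3, 5], [4], [7]].
Step i=5: Q has 5 at row 1, column 3; remove that cell from P, ejecting 5. So w(5) = 5. P is now [[1, 3], [4], [7]].
Step i=4: Q has 4 at row 3, column 1; remove 7 from row 3 of P and reverse-bump: 7 enters row 2 and ejects 4; 4 enters row 1 and ejects 3. So w(4) = 3. P is now [[1, 4], [7]].
Step i=3: Q has 3 at row 1, column 2; remove that cell from P, ejecting 4. So w(3) = 4. P is now [[1], [7]].
Step i=2: Q has 2 at row 2, column 1; remove 7 from row 2 of P and reverse-bump: 7 enters row 1 and ejects 1. So w(2) = 1. P is now [[7]].
Step i=1: Q has 1 at row 1, column 1; remove that cell from P, ejecting 7. So w(1) = 7. P is now [].

So w = 7 1 4 3 5 6 2.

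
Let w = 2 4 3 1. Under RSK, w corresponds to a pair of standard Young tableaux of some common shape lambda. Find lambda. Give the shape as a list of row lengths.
[2, 1, 1]

Row-insert each entry into an empty tableau.

After inserting 2: P = [[2]].
After inserting 4: P = [[2, 4]].
After inserting 3: P = [[2, 3], [4]].
After inserting 1: P = [[1, 3], [2], [4]].

The final insertion tableau P = [[1, 3], [2], [4]] has shape [2, 1, 1].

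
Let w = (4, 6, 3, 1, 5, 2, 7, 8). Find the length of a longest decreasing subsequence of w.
3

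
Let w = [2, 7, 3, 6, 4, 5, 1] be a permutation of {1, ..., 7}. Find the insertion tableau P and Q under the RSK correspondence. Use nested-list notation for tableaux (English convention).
Insert each entry of the permutation into P by Schensted row insertion, recording in Q the position of each new cell.

Insert 2: appended to row 1. P = [[2]].
Insert 7: appended to row 1. P = [[2, 7]].
Insert 3: 3 bumps 7 from row 1; 7 starts row 2. P = [[2, 3], [7]].
Insert 6: appended to row 1. P = [[2, 3, 6], [7]].
Insert 4: 4 bumps 6 from row 1; 6 bumps 7 from row 2; 7 starts row 3. P = [[2, 3, 4], [6], [7]].
Insert 5: appended to row 1. P = [[2, 3, 4, 5], [6], [7]].
Insert 1: 1 bumps 2 from row 1; 2 bumps 6 from row 2; 6 bumps 7 from row 3; 7 starts row 4. P = [[1, 3, 4, 5], [2], [6], [7]].

So P = [[1, 3, 4, 5], [2], [6], [7]], Q = [[1, 2, 4, 6], [3], [5], [7]].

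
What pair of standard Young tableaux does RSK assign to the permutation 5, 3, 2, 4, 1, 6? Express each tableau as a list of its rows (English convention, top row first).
Insert each entry of the permutation into P by Schensted row insertion, recording in Q the position of each new cell.

Insert 5: appended to row 1. P = [[5]].
Insert 3: 3 bumps 5 from row 1; 5 starts row 2. P = [[3], [5]].
Insert 2: 2 bumps 3 from row 1; 3 bumps 5 from row 2; 5 starts row 3. P = [[2], [3], [5]].
Insert 4: appended to row 1. P = [[2, 4], [3], [5]].
Insert 1: 1 bumps 2 from row 1; 2 bumps 3 from row 2; 3 bumps 5 from row 3; 5 starts row 4. P = [[1, 4], [2], [3], [5]].
Insert 6: appended to row 1. P = [[1, 4, 6], [2], [3], [5]].

So P = [[1, 4, 6], [2], [3], [5]], Q = [[1, 4, 6], [2], [3], [5]].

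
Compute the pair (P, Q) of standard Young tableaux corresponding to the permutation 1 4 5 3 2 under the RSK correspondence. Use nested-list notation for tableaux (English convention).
P = [[1, 2, 5], [3], [4]], Q = [[1, 2, 3], [4], [5]]

Insert each entry of the permutation into P by Schensted row insertion, recording in Q the position of each new cell.

Insert 1: appended to row 1. P = [[1]].
Insert 4: appended to row 1. P = [[1, 4]].
Insert 5: appended to row 1. P = [[1, 4, 5]].
Insert 3: 3 bumps 4 from row 1; 4 starts row 2. P = [[1, 3, 5], [4]].
Insert 2: 2 bumps 3 from row 1; 3 bumps 4 from row 2; 4 starts row 3. P = [[1, 2, 5], [3], [4]].

So P = [[1, 2, 5], [3], [4]], Q = [[1, 2, 3], [4], [5]].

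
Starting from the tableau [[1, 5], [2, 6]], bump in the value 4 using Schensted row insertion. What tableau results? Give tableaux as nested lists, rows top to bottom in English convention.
In row 1, 4 replaces 5 (the leftmost entry greater than 4); 5 is bumped to row 2. In row 2, 5 replaces 6 (the leftmost entry greater than 5); 6 is bumped to row 3. 6 starts a new row 3. The new tableau is [[1, 4], [2, 5], [6]].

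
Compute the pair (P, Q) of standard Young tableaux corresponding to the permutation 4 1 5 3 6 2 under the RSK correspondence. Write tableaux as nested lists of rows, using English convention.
Insert each entry of the permutation into P by Schensted row insertion, recording in Q the position of each new cell.

Insert 4: appended to row 1. P = [[4]].
Insert 1: 1 bumps 4 from row 1; 4 starts row 2. P = [[1], [4]].
Insert 5: appended to row 1. P = [[1, 5], [4]].
Insert 3: 3 bumps 5 from row 1; 5 appends to row 2. P = [[1, 3], [4, 5]].
Insert 6: appended to row 1. P = [[1, 3, 6], [4, 5]].
Insert 2: 2 bumps 3 from row 1; 3 bumps 4 from row 2; 4 starts row 3. P = [[1, 2, 6], [3, 5], [4]].

So P = [[1, 2, 6], [3, 5], [4]], Q = [[1, 3, 5], [2, 4], [6]].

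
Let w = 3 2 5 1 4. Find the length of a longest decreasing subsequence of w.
3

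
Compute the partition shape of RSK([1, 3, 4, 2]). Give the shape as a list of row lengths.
Row-insert each entry into an empty tableau.

After inserting 1: P = [[1]].
After inserting 3: P = [[1, 3]].
After inserting 4: P = [[1, 3, 4]].
After inserting 2: P = [[1, 2, 4], [3]].

The final insertion tableau P = [[1, 2, 4], [3]] has shape [3, 1].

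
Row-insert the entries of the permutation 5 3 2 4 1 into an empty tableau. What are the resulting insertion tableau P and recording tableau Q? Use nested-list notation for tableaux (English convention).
P = [[1, 4], [2], [3], [5]], Q = [[1, 4], [2], [3], [5]]

Insert each entry of the permutation into P by Schensted row insertion, recording in Q the position of each new cell.

Insert 5: appended to row 1. P = [[5]].
Insert 3: 3 bumps 5 from row 1; 5 starts row 2. P = [[3], [5]].
Insert 2: 2 bumps 3 from row 1; 3 bumps 5 from row 2; 5 starts row 3. P = [[2], [3], [5]].
Insert 4: appended to row 1. P = [[2, 4], [3], [5]].
Insert 1: 1 bumps 2 from row 1; 2 bumps 3 from row 2; 3 bumps 5 from row 3; 5 starts row 4. P = [[1, 4], [2], [3], [5]].

So P = [[1, 4], [2], [3], [5]], Q = [[1, 4], [2], [3], [5]].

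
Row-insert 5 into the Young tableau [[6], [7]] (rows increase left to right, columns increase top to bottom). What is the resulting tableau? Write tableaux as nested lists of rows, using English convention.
[[5], [6], [7]]

In row 1, 5 replaces 6 (the leftmost entry greater than 5); 6 is bumped to row 2. In row 2, 6 replaces 7 (the leftmost entry greater than 6); 7 is bumped to row 3. 7 starts a new row 3. The new tableau is [[5], [6], [7]].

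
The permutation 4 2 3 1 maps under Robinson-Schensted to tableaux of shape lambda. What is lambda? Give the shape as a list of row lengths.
Row-insert each entry into an empty tableau.

After inserting 4: P = [[4]].
After inserting 2: P = [[2], [4]].
After inserting 3: P = [[2, 3], [4]].
After inserting 1: P = [[1, 3], [2], [4]].

The final insertion tableau P = [[1, 3], [2], [4]] has shape [2, 1, 1].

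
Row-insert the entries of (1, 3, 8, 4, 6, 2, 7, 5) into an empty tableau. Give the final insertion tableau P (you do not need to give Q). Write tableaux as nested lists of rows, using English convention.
After inserting 1: P = [[1]].
After inserting 3: P = [[1, 3]].
After inserting 8: P = [[1, 3, 8]].
After inserting 4: P = [[1, 3, 4], [8]].
After inserting 6: P = [[1, 3, 4, 6], [8]].
After inserting 2: P = [[1, 2, 4, 6], [3], [8]].
After inserting 7: P = [[1, 2, 4, 6, 7], [3], [8]].
After inserting 5: P = [[1, 2, 4, 5, 7], [3, 6], [8]].

So P = [[1, 2, 4, 5, 7], [3, 6], [8]].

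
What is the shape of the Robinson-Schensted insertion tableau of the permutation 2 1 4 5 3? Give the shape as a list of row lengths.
[3, 2]

RSK row insertion gives P = [[1, 3, 5], [2, 4]], which has shape [3, 2].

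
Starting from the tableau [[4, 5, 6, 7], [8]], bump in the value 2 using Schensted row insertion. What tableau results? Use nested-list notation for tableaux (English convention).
[[2, 5, 6, 7], [4], [8]]

In row 1, 2 replaces 4 (the leftmost entry greater than 2); 4 is bumped to row 2. In row 2, 4 replaces 8 (the leftmost entry greater than 4); 8 is bumped to row 3. 8 starts a new row 3. The new tableau is [[2, 5, 6, 7], [4], [8]].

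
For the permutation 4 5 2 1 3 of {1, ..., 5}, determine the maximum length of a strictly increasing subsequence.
2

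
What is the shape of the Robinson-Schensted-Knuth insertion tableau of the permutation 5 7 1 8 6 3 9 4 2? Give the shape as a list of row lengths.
Row-insert each entry into an empty tableau.

After inserting 5: P = [[5]].
After inserting 7: P = [[5, 7]].
After inserting 1: P = [[1, 7], [5]].
After inserting 8: P = [[1, 7, 8], [5]].
After inserting 6: P = [[1, 6, 8], [5, 7]].
After inserting 3: P = [[1, 3, 8], [5, 6], [7]].
After inserting 9: P = [[1, 3, 8, 9], [5, 6], [7]].
After inserting 4: P = [[1, 3, 4, 9], [5, 6, 8], [7]].
After inserting 2: P = [[1, 2, 4, 9], [3, 6, 8], [5], [7]].

The final insertion tableau P = [[1, 2, 4, 9], [3, 6, 8], [5], [7]] has shape [4, 3, 1, 1].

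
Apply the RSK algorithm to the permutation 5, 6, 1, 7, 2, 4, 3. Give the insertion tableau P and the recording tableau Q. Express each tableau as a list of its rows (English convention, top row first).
P = [[1, 2, 3], [4, 6, 7], [5]], Q = [[1, 2, 4], [3, 5, 6], [7]]

Insert each entry of the permutation into P by Schensted row insertion, recording in Q the position of each new cell.

Insert 5: appended to row 1. P = [[5]].
Insert 6: appended to row 1. P = [[5, 6]].
Insert 1: 1 bumps 5 from row 1; 5 starts row 2. P = [[1, 6], [5]].
Insert 7: appended to row 1. P = [[1, 6, 7], [5]].
Insert 2: 2 bumps 6 from row 1; 6 appends to row 2. P = [[1, 2, 7], [5, 6]].
Insert 4: 4 bumps 7 from row 1; 7 appends to row 2. P = [[1, 2, 4], [5, 6, 7]].
Insert 3: 3 bumps 4 from row 1; 4 bumps 5 from row 2; 5 starts row 3. P = [[1, 2, 3], [4, 6, 7], [5]].

So P = [[1, 2, 3], [4, 6, 7], [5]], Q = [[1, 2, 4], [3, 5, 6], [7]].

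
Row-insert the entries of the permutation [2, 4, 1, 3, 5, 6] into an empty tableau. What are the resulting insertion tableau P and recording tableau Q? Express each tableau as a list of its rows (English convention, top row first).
Insert each entry of the permutation into P by Schensted row insertion, recording in Q the position of each new cell.

Insert 2: appended to row 1. P = [[2]].
Insert 4: appended to row 1. P = [[2, 4]].
Insert 1: 1 bumps 2 from row 1; 2 starts row 2. P = [[1, 4], [2]].
Insert 3: 3 bumps 4 from row 1; 4 appends to row 2. P = [[1, 3], [2, 4]].
Insert 5: appended to row 1. P = [[1, 3, 5], [2, 4]].
Insert 6: appended to row 1. P = [[1, 3, 5, 6], [2, 4]].

So P = [[1, 3, 5, 6], [2, 4]], Q = [[1, 2, 5, 6], [3, 4]].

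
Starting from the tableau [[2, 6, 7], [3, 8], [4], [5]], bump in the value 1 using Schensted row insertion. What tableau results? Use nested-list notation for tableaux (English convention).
In row 1, 1 replaces 2 (the leftmost entry greater than 1); 2 is bumped to row 2. In row 2, 2 replaces 3 (the leftmost entry greater than 2); 3 is bumped to row 3. In row 3, 3 replaces 4 (the leftmost entry greater than 3); 4 is bumped to row 4. In row 4, 4 replaces 5 (the leftmost entry greater than 4); 5 is bumped to row 5. 5 starts a new row 5. The new tableau is [[1, 6, 7], [2, 8], [3], [4], [5]].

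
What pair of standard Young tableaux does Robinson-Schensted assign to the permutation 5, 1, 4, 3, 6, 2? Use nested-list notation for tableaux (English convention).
P = [[1, 2, 6], [3], [4], [5]], Q = [[1, 3, 5], [2], [4], [6]]

Insert each entry of the permutation into P by Schensted row insertion, recording in Q the position of each new cell.

Insert 5: appended to row 1. P = [[5]].
Insert 1: 1 bumps 5 from row 1; 5 starts row 2. P = [[1], [5]].
Insert 4: appended to row 1. P = [[1, 4], [5]].
Insert 3: 3 bumps 4 from row 1; 4 bumps 5 from row 2; 5 starts row 3. P = [[1, 3], [4], [5]].
Insert 6: appended to row 1. P = [[1, 3, 6], [4], [5]].
Insert 2: 2 bumps 3 from row 1; 3 bumps 4 from row 2; 4 bumps 5 from row 3; 5 starts row 4. P = [[1, 2, 6], [3], [4], [5]].

So P = [[1, 2, 6], [3], [4], [5]], Q = [[1, 3, 5], [2], [4], [6]].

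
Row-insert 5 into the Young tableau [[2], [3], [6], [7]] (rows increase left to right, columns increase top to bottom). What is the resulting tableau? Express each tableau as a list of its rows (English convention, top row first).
[[2, 5], [3], [6], [7]]

5 is larger than every entry of row 1, so it is appended to row 1. The new tableau is [[2, 5], [3], [6], [7]].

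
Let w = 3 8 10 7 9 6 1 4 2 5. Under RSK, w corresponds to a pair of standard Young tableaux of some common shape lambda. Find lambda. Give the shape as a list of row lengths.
Row-insert each entry into an empty tableau.

After inserting 3: P = [[3]].
After inserting 8: P = [[3, 8]].
After inserting 10: P = [[3, 8, 10]].
After inserting 7: P = [[3, 7, 10], [8]].
After inserting 9: P = [[3, 7, 9], [8, 10]].
After inserting 6: P = [[3, 6, 9], [7, 10], [8]].
After inserting 1: P = [[1, 6, 9], [3, 10], [7], [8]].
After inserting 4: P = [[1, 4, 9], [3, 6], [7, 10], [8]].
After inserting 2: P = [[1, 2, 9], [3, 4], [6, 10], [7], [8]].
After inserting 5: P = [[1, 2, 5], [3, 4, 9], [6, 10], [7], [8]].

The final insertion tableau P = [[1, 2, 5], [3, 4, 9], [6, 10], [7], [8]] has shape [3, 3, 2, 1, 1].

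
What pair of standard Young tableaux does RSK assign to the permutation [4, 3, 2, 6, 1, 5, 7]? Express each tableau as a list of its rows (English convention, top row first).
P = [[1, 5, 7], [2, 6], [3], [4]], Q = [[1, 4, 7], [2, 6], [3], [5]]

Insert each entry of the permutation into P by Schensted row insertion, recording in Q the position of each new cell.

Insert 4: appended to row 1. P = [[4]], Q = [[1]].
Insert 3: 3 bumps 4 from row 1; 4 starts row 2. P = [[3], [4]], Q = [[1], [2]].
Insert 2: 2 bumps 3 from row 1; 3 bumps 4 from row 2; 4 starts row 3. P = [[2], [3], [4]], Q = [[1], [2], [3]].
Insert 6: appended to row 1. P = [[2, 6], [3], [4]], Q = [[1, 4], [2], [3]].
Insert 1: 1 bumps 2 from row 1; 2 bumps 3 from row 2; 3 bumps 4 from row 3; 4 starts row 4. P = [[1, 6], [2], [3], [4]], Q = [[1, 4], [2], [3], [5]].
Insert 5: 5 bumps 6 from row 1; 6 appends to row 2. P = [[1, 5], [2, 6], [3], [4]], Q = [[1, 4], [2, 6], [3], [5]].
Insert 7: appended to row 1. P = [[1, 5, 7], [2, 6], [3], [4]], Q = [[1, 4, 7], [2, 6], [3], [5]].

So P = [[1, 5, 7], [2, 6], [3], [4]], Q = [[1, 4, 7], [2, 6], [3], [5]].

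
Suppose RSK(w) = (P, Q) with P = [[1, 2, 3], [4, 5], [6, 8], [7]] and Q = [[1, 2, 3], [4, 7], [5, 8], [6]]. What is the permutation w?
1 7 8 6 4 2 5 3

Reverse the RSK construction: for i from n down to 1, find the cell of Q containing i, remove the entry at that cell from P, and reverse-bump it up through P; the value ejected from row 1 is w(i).

Step i=8: Q has 8 at row 3, column 2; remove 8 from row 3 of P and reverse-bump: 8 enters row 2 and ejects 5; 5 enters row 1 and ejects 3. So w(8) = 3. P is now [[1, 2, 5], [4, 8], [6], [7]].
Step i=7: Q has 7 at row 2, column 2; remove 8 from row 2 of P and reverse-bump: 8 enters row 1 and ejects 5. So w(7) = 5. P is now [[1, 2, 8], [4], [6], [7]].
Step i=6: Q has 6 at row 4, column 1; remove 7 from row 4 of P and reverse-bump: 7 enters row 3 and ejects 6; 6 enters row 2 and ejects 4; 4 enters row 1 and ejects 2. So w(6) = 2. P is now [[1, 4, 8], [6], [7]].
Step i=5: Q has 5 at row 3, column 1; remove 7 from row 3 of P and reverse-bump: 7 enters row 2 and ejects 6; 6 enters row 1 and ejects 4. So w(5) = 4. P is now [[1, 6, 8], [7]].
Step i=4: Q has 4 at row 2, column 1; remove 7 from row 2 of P and reverse-bump: 7 enters row 1 and ejects 6. So w(4) = 6. P is now [[1, 7, 8]].
Step i=3: Q has 3 at row 1, column 3; remove that cell from P, ejecting 8. So w(3) = 8. P is now [[1, 7]].
Step i=2: Q has 2 at row 1, column 2; remove that cell from P, ejecting 7. So w(2) = 7. P is now [[1]].
Step i=1: Q has 1 at row 1, column 1; remove that cell from P, ejecting 1. So w(1) = 1. P is now [].

So w = 1 7 8 6 4 2 5 3.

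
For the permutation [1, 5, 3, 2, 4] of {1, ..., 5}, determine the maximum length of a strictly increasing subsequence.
3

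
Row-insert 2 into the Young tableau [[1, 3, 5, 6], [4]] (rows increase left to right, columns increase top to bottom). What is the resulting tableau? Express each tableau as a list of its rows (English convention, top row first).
In row 1, 2 replaces 3 (the leftmost entry greater than 2); 3 is bumped to row 2. In row 2, 3 replaces 4 (the leftmost entry greater than 3); 4 is bumped to row 3. 4 starts a new row 3. The new tableau is [[1, 2, 5, 6], [3], [4]].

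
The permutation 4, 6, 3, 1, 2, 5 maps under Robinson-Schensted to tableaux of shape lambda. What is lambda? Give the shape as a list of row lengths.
RSK row insertion gives P = [[1, 2, 5], [3, 6], [4]], which has shape [3, 2, 1].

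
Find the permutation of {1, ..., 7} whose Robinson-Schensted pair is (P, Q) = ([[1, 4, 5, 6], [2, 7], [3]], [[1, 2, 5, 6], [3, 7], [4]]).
Reverse the RSK construction: for i from n down to 1, find the cell of Q containing i, remove the entry at that cell from P, and reverse-bump it up through P; the value ejected from row 1 is w(i).

Step i=7: Q has 7 at row 2, column 2; remove 7 from row 2 of P and reverse-bump: 7 enters row 1 and ejects 6. So w(7) = 6. P is now [[1, 4, 5, 7], [2], [3]].
Step i=6: Q has 6 at row 1, column 4; remove that cell from P, ejecting 7. So w(6) = 7. P is now [[1, 4, 5], [2], [3]].
Step i=5: Q has 5 at row 1, column 3; remove that cell from P, ejecting 5. So w(5) = 5. P is now [[1, 4], [2], [3]].
Step i=4: Q has 4 at row 3, column 1; remove 3 from row 3 of P and reverse-bump: 3 enters row 2 and ejects 2; 2 enters row 1 and ejects 1. So w(4) = 1. P is now [[2, 4], [3]].
Step i=3: Q has 3 at row 2, column 1; remove 3 from row 2 of P and reverse-bump: 3 enters row 1 and ejects 2. So w(3) = 2. P is now [[3, 4]].
Step i=2: Q has 2 at row 1, column 2; remove that cell from P, ejecting 4. So w(2) = 4. P is now [[3]].
Step i=1: Q has 1 at row 1, column 1; remove that cell from P, ejecting 3. So w(1) = 3. P is now [].

So w = 3 4 2 1 5 7 6.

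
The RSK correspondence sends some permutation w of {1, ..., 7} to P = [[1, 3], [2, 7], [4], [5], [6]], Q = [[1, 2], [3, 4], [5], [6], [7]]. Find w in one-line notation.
6 7 2 5 4 3 1

Reverse the RSK construction: for i from n down to 1, find the cell of Q containing i, remove the entry at that cell from P, and reverse-bump it up through P; the value ejected from row 1 is w(i).

Step i=7: Q has 7 at row 5, column 1; remove 6 from row 5 of P and reverse-bump: 6 enters row 4 and ejects 5; 5 enters row 3 and ejects 4; 4 enters row 2 and ejects 2; 2 enters row 1 and ejects 1. So w(7) = 1. P is now [[2, 3], [4, 7], [5], [6]].
Step i=6: Q has 6 at row 4, column 1; remove 6 from row 4 of P and reverse-bump: 6 enters row 3 and ejects 5; 5 enters row 2 and ejects 4; 4 enters row 1 and ejects 3. So w(6) = 3. P is now [[2, 4], [5, 7], [6]].
Step i=5: Q has 5 at row 3, column 1; remove 6 from row 3 of P and reverse-bump: 6 enters row 2 and ejects 5; 5 enters row 1 and ejects 4. So w(5) = 4. P is now [[2, 5], [6, 7]].
Step i=4: Q has 4 at row 2, column 2; remove 7 from row 2 of P and reverse-bump: 7 enters row 1 and ejects 5. So w(4) = 5. P is now [[2, 7], [6]].
Step i=3: Q has 3 at row 2, column 1; remove 6 from row 2 of P and reverse-bump: 6 enters row 1 and ejects 2. So w(3) = 2. P is now [[6, 7]].
Step i=2: Q has 2 at row 1, column 2; remove that cell from P, ejecting 7. So w(2) = 7. P is now [[6]].
Step i=1: Q has 1 at row 1, column 1; remove that cell from P, ejecting 6. So w(1) = 6. P is now [].

So w = 6 7 2 5 4 3 1.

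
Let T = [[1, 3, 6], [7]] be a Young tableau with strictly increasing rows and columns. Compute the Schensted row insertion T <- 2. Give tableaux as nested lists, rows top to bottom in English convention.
In row 1, 2 replaces 3 (the leftmost entry greater than 2); 3 is bumped to row 2. In row 2, 3 replaces 7 (the leftmost entry greater than 3); 7 is bumped to row 3. 7 starts a new row 3. The new tableau is [[1, 2, 6], [3], [7]].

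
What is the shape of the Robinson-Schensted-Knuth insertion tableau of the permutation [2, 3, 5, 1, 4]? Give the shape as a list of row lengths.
[3, 2]

Row-insert each entry into an empty tableau.

After inserting 2: P = [[2]].
After inserting 3: P = [[2, 3]].
After inserting 5: P = [[2, 3, 5]].
After inserting 1: P = [[1, 3, 5], [2]].
After inserting 4: P = [[1, 3, 4], [2, 5]].

The final insertion tableau P = [[1, 3, 4], [2, 5]] has shape [3, 2].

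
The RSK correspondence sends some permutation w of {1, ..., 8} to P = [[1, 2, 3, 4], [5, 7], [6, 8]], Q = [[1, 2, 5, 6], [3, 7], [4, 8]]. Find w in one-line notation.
Reverse the RSK construction: for i from n down to 1, find the cell of Q containing i, remove the entry at that cell from P, and reverse-bump it up through P; the value ejected from row 1 is w(i).

Step i=8: Q has 8 at row 3, column 2; remove 8 from row 3 of P and reverse-bump: 8 enters row 2 and ejects 7; 7 enters row 1 and ejects 4. So w(8) = 4. P is now [[1, 2, 3, 7], [5, 8], [6]].
Step i=7: Q has 7 at row 2, column 2; remove 8 from row 2 of P and reverse-bump: 8 enters row 1 and ejects 7. So w(7) = 7. P is now [[1, 2, 3, 8], [5], [6]].
Step i=6: Q has 6 at row 1, column 4; remove that cell from P, ejecting 8. So w(6) = 8. P is now [[1, 2, 3], [5], [6]].
Step i=5: Q has 5 at row 1, column 3; remove that cell from P, ejecting 3. So w(5) = 3. P is now [[1, 2], [5], [6]].
Step i=4: Q has 4 at row 3, column 1; remove 6 from row 3 of P and reverse-bump: 6 enters row 2 and ejects 5; 5 enters row 1 and ejects 2. So w(4) = 2. P is now [[1, 5], [6]].
Step i=3: Q has 3 at row 2, column 1; remove 6 from row 2 of P and reverse-bump: 6 enters row 1 and ejects 5. So w(3) = 5. P is now [[1, 6]].
Step i=2: Q has 2 at row 1, column 2; remove that cell from P, ejecting 6. So w(2) = 6. P is now [[1]].
Step i=1: Q has 1 at row 1, column 1; remove that cell from P, ejecting 1. So w(1) = 1. P is now [].

So w = 1 6 5 2 3 8 7 4.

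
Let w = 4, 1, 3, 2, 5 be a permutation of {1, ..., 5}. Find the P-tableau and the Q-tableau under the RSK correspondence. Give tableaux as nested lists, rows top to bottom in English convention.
Insert each entry of the permutation into P by Schensted row insertion, recording in Q the position of each new cell.

Insert 4: appended to row 1. P = [[4]].
Insert 1: 1 bumps 4 from row 1; 4 starts row 2. P = [[1], [4]].
Insert 3: appended to row 1. P = [[1, 3], [4]].
Insert 2: 2 bumps 3 from row 1; 3 bumps 4 from row 2; 4 starts row 3. P = [[1, 2], [3], [4]].
Insert 5: appended to row 1. P = [[1, 2, 5], [3], [4]].

So P = [[1, 2, 5], [3], [4]], Q = [[1, 3, 5], [2], [4]].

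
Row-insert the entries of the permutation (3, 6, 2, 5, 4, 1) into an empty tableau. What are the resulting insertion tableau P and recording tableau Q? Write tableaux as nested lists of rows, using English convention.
P = [[1, 4], [2, 5], [3], [6]], Q = [[1, 2], [3, 4], [5], [6]]

Insert each entry of the permutation into P by Schensted row insertion, recording in Q the position of each new cell.

Insert 3: appended to row 1. P = [[3]], Q = [[1]].
Insert 6: appended to row 1. P = [[3, 6]], Q = [[1, 2]].
Insert 2: 2 bumps 3 from row 1; 3 starts row 2. P = [[2, 6], [3]], Q = [[1, 2], [3]].
Insert 5: 5 bumps 6 from row 1; 6 appends to row 2. P = [[2, 5], [3, 6]], Q = [[1, 2], [3, 4]].
Insert 4: 4 bumps 5 from row 1; 5 bumps 6 from row 2; 6 starts row 3. P = [[2, 4], [3, 5], [6]], Q = [[1, 2], [3, 4], [5]].
Insert 1: 1 bumps 2 from row 1; 2 bumps 3 from row 2; 3 bumps 6 from row 3; 6 starts row 4. P = [[1, 4], [2, 5], [3], [6]], Q = [[1, 2], [3, 4], [5], [6]].

So P = [[1, 4], [2, 5], [3], [6]], Q = [[1, 2], [3, 4], [5], [6]].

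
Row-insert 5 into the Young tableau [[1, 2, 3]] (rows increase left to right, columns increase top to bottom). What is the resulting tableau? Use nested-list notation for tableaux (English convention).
[[1, 2, 3, 5]]

5 is larger than every entry of row 1, so it is appended to row 1. The new tableau is [[1, 2, 3, 5]].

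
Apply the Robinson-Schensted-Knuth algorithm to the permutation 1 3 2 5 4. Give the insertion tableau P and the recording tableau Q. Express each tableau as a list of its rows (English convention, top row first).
P = [[1, 2, 4], [3, 5]], Q = [[1, 2, 4], [3, 5]]

Insert each entry of the permutation into P by Schensted row insertion, recording in Q the position of each new cell.

Insert 1: appended to row 1. P = [[1]], Q = [[1]].
Insert 3: appended to row 1. P = [[1, 3]], Q = [[1, 2]].
Insert 2: 2 bumps 3 from row 1; 3 starts row 2. P = [[1, 2], [3]], Q = [[1, 2], [3]].
Insert 5: appended to row 1. P = [[1, 2, 5], [3]], Q = [[1, 2, 4], [3]].
Insert 4: 4 bumps 5 from row 1; 5 appends to row 2. P = [[1, 2, 4], [3, 5]], Q = [[1, 2, 4], [3, 5]].

So P = [[1, 2, 4], [3, 5]], Q = [[1, 2, 4], [3, 5]].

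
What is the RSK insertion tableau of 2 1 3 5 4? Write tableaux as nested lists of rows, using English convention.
Insert 2: appended to row 1. P = [[2]].
Insert 1: 1 bumps 2 from row 1; 2 starts row 2. P = [[1], [2]].
Insert 3: appended to row 1. P = [[1, 3], [2]].
Insert 5: appended to row 1. P = [[1, 3, 5], [2]].
Insert 4: 4 bumps 5 from row 1; 5 appends to row 2. P = [[1, 3, 4], [2, 5]].

So P = [[1, 3, 4], [2, 5]].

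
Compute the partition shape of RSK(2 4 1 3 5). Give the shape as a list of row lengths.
Row-insert each entry into an empty tableau.

After inserting 2: P = [[2]].
After inserting 4: P = [[2, 4]].
After inserting 1: P = [[1, 4], [2]].
After inserting 3: P = [[1, 3], [2, 4]].
After inserting 5: P = [[1, 3, 5], [2, 4]].

The final insertion tableau P = [[1, 3, 5], [2, 4]] has shape [3, 2].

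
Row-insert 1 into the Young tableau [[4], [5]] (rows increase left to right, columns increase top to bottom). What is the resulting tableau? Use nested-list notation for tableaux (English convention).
In row 1, 1 replaces 4 (the leftmost entry greater than 1); 4 is bumped to row 2. In row 2, 4 replaces 5 (the leftmost entry greater than 4); 5 is bumped to row 3. 5 starts a new row 3. The new tableau is [[1], [4], [5]].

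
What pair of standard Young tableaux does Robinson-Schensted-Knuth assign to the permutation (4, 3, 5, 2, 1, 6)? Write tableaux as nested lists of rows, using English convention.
Insert each entry of the permutation into P by Schensted row insertion, recording in Q the position of each new cell.

Insert 4: appended to row 1. P = [[4]].
Insert 3: 3 bumps 4 from row 1; 4 starts row 2. P = [[3], [4]].
Insert 5: appended to row 1. P = [[3, 5], [4]].
Insert 2: 2 bumps 3 from row 1; 3 bumps 4 from row 2; 4 starts row 3. P = [[2, 5], [3], [4]].
Insert 1: 1 bumps 2 from row 1; 2 bumps 3 from row 2; 3 bumps 4 from row 3; 4 starts row 4. P = [[1, 5], [2], [3], [4]].
Insert 6: appended to row 1. P = [[1, 5, 6], [2], [3], [4]].

So P = [[1, 5, 6], [2], [3], [4]], Q = [[1, 3, 6], [2], [4], [5]].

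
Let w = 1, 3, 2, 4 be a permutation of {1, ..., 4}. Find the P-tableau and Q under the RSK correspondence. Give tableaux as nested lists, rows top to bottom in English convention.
Insert each entry of the permutation into P by Schensted row insertion, recording in Q the position of each new cell.

Insert 1: appended to row 1. P = [[1]].
Insert 3: appended to row 1. P = [[1, 3]].
Insert 2: 2 bumps 3 from row 1; 3 starts row 2. P = [[1, 2], [3]].
Insert 4: appended to row 1. P = [[1, 2, 4], [3]].

So P = [[1, 2, 4], [3]], Q = [[1, 2, 4], [3]].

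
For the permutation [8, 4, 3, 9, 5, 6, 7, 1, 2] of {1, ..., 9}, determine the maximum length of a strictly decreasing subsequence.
4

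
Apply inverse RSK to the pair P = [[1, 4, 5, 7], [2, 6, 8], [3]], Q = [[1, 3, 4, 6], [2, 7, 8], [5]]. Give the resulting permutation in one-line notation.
Reverse the RSK construction: for i from n down to 1, find the cell of Q containing i, remove the entry at that cell from P, and reverse-bump it up through P; the value ejected from row 1 is w(i).

Step i=8: Q has 8 at row 2, column 3; remove 8 from row 2 of P and reverse-bump: 8 enters row 1 and ejects 7. So w(8) = 7. P is now [[1, 4, 5, 8], [2, 6], [3]].
Step i=7: Q has 7 at row 2, column 2; remove 6 from row 2 of P and reverse-bump: 6 enters row 1 and ejects 5. So w(7) = 5. P is now [[1, 4, 6, 8], [2], [3]].
Step i=6: Q has 6 at row 1, column 4; remove that cell from P, ejecting 8. So w(6) = 8. P is now [[1, 4, 6], [2], [3]].
Step i=5: Q has 5 at row 3, column 1; remove 3 from row 3 of P and reverse-bump: 3 enters row 2 and ejects 2; 2 enters row 1 and ejects 1. So w(5) = 1. P is now [[2, 4, 6], [3]].
Step i=4: Q has 4 at row 1, column 3; remove that cell from P, ejecting 6. So w(4) = 6. P is now [[2, 4], [3]].
Step i=3: Q has 3 at row 1, column 2; remove that cell from P, ejecting 4. So w(3) = 4. P is now [[2], [3]].
Step i=2: Q has 2 at row 2, column 1; remove 3 from row 2 of P and reverse-bump: 3 enters row 1 and ejects 2. So w(2) = 2. P is now [[3]].
Step i=1: Q has 1 at row 1, column 1; remove that cell from P, ejecting 3. So w(1) = 3. P is now [].

So w = 3 2 4 6 1 8 5 7.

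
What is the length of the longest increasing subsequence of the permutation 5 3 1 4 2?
2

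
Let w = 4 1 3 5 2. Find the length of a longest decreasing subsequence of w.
3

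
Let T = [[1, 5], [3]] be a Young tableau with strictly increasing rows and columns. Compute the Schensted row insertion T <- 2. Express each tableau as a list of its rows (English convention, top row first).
In row 1, 2 replaces 5 (the leftmost entry greater than 2); 5 is bumped to row 2. 5 is appended to row 2. The new tableau is [[1, 2], [3, 5]].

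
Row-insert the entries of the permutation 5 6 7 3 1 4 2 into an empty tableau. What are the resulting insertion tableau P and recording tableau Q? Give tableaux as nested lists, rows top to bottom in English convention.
Insert each entry of the permutation into P by Schensted row insertion, recording in Q the position of each new cell.

Insert 5: appended to row 1. P = [[5]], Q = [[1]].
Insert 6: appended to row 1. P = [[5, 6]], Q = [[1, 2]].
Insert 7: appended to row 1. P = [[5, 6, 7]], Q = [[1, 2, 3]].
Insert 3: 3 bumps 5 from row 1; 5 starts row 2. P = [[3, 6, 7], [5]], Q = [[1, 2, 3], [4]].
Insert 1: 1 bumps 3 from row 1; 3 bumps 5 from row 2; 5 starts row 3. P = [[1, 6, 7], [3], [5]], Q = [[1, 2, 3], [4], [5]].
Insert 4: 4 bumps 6 from row 1; 6 appends to row 2. P = [[1, 4, 7], [3, 6], [5]], Q = [[1, 2, 3], [4, 6], [5]].
Insert 2: 2 bumps 4 from row 1; 4 bumps 6 from row 2; 6 appends to row 3. P = [[1, 2, 7], [3, 4], [5, 6]], Q = [[1, 2, 3], [4, 6], [5, 7]].

So P = [[1, 2, 7], [3, 4], [5, 6]], Q = [[1, 2, 3], [4, 6], [5, 7]].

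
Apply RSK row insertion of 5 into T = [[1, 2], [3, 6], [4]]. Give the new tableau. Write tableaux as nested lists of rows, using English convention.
[[1, 2, 5], [3, 6], [4]]

5 is larger than every entry of row 1, so it is appended to row 1. The new tableau is [[1, 2, 5], [3, 6], [4]].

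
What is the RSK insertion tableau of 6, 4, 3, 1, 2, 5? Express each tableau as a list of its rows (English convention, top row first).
Insert 6: appended to row 1. P = [[6]].
Insert 4: 4 bumps 6 from row 1; 6 starts row 2. P = [[4], [6]].
Insert 3: 3 bumps 4 from row 1; 4 bumps 6 from row 2; 6 starts row 3. P = [[3], [4], [6]].
Insert 1: 1 bumps 3 from row 1; 3 bumps 4 from row 2; 4 bumps 6 from row 3; 6 starts row 4. P = [[1], [3], [4], [6]].
Insert 2: appended to row 1. P = [[1, 2], [3], [4], [6]].
Insert 5: appended to row 1. P = [[1, 2, 5], [3], [4], [6]].

So P = [[1, 2, 5], [3], [4], [6]].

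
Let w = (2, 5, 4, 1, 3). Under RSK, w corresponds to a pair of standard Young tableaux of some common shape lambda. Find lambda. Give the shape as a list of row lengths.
Row-insert each entry into an empty tableau.

After inserting 2: P = [[2]].
After inserting 5: P = [[2, 5]].
After inserting 4: P = [[2, 4], [5]].
After inserting 1: P = [[1, 4], [2], [5]].
After inserting 3: P = [[1, 3], [2, 4], [5]].

The final insertion tableau P = [[1, 3], [2, 4], [5]] has shape [2, 2, 1].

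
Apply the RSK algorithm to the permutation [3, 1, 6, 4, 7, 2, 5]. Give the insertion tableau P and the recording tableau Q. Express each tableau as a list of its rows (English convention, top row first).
Insert each entry of the permutation into P by Schensted row insertion, recording in Q the position of each new cell.

Insert 3: appended to row 1. P = [[3]], Q = [[1]].
Insert 1: 1 bumps 3 from row 1; 3 starts row 2. P = [[1], [3]], Q = [[1], [2]].
Insert 6: appended to row 1. P = [[1, 6], [3]], Q = [[1, 3], [2]].
Insert 4: 4 bumps 6 from row 1; 6 appends to row 2. P = [[1, 4], [3, 6]], Q = [[1, 3], [2, 4]].
Insert 7: appended to row 1. P = [[1, 4, 7], [3, 6]], Q = [[1, 3, 5], [2, 4]].
Insert 2: 2 bumps 4 from row 1; 4 bumps 6 from row 2; 6 starts row 3. P = [[1, 2, 7], [3, 4], [6]], Q = [[1, 3, 5], [2, 4], [6]].
Insert 5: 5 bumps 7 from row 1; 7 appends to row 2. P = [[1, 2, 5], [3, 4, 7], [6]], Q = [[1, 3, 5], [2, 4, 7], [6]].

So P = [[1, 2, 5], [3, 4, 7], [6]], Q = [[1, 3, 5], [2, 4, 7], [6]].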